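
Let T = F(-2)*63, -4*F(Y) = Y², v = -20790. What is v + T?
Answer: -20853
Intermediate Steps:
F(Y) = -Y²/4
T = -63 (T = -¼*(-2)²*63 = -¼*4*63 = -1*63 = -63)
v + T = -20790 - 63 = -20853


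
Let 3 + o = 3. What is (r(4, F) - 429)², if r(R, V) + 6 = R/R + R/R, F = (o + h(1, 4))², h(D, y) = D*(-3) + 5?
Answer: 187489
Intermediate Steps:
h(D, y) = 5 - 3*D (h(D, y) = -3*D + 5 = 5 - 3*D)
o = 0 (o = -3 + 3 = 0)
F = 4 (F = (0 + (5 - 3*1))² = (0 + (5 - 3))² = (0 + 2)² = 2² = 4)
r(R, V) = -4 (r(R, V) = -6 + (R/R + R/R) = -6 + (1 + 1) = -6 + 2 = -4)
(r(4, F) - 429)² = (-4 - 429)² = (-433)² = 187489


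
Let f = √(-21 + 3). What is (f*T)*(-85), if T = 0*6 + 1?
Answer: -255*I*√2 ≈ -360.62*I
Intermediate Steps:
T = 1 (T = 0 + 1 = 1)
f = 3*I*√2 (f = √(-18) = 3*I*√2 ≈ 4.2426*I)
(f*T)*(-85) = ((3*I*√2)*1)*(-85) = (3*I*√2)*(-85) = -255*I*√2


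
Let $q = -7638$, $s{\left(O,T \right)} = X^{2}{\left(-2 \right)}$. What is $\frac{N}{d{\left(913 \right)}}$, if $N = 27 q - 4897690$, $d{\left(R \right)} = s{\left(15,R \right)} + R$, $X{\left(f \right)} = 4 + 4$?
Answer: $- \frac{5103916}{977} \approx -5224.1$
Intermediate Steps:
$X{\left(f \right)} = 8$
$s{\left(O,T \right)} = 64$ ($s{\left(O,T \right)} = 8^{2} = 64$)
$d{\left(R \right)} = 64 + R$
$N = -5103916$ ($N = 27 \left(-7638\right) - 4897690 = -206226 - 4897690 = -5103916$)
$\frac{N}{d{\left(913 \right)}} = - \frac{5103916}{64 + 913} = - \frac{5103916}{977}$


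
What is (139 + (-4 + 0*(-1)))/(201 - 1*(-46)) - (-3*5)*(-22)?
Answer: -81375/247 ≈ -329.45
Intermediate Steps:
(139 + (-4 + 0*(-1)))/(201 - 1*(-46)) - (-3*5)*(-22) = (139 + (-4 + 0))/(201 + 46) - (-15)*(-22) = (139 - 4)/247 - 1*330 = 135*(1/247) - 330 = 135/247 - 330 = -81375/247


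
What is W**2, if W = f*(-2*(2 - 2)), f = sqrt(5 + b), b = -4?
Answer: 0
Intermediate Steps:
f = 1 (f = sqrt(5 - 4) = sqrt(1) = 1)
W = 0 (W = 1*(-2*(2 - 2)) = 1*(-2*0) = 1*0 = 0)
W**2 = 0**2 = 0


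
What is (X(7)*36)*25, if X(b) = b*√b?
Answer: 6300*√7 ≈ 16668.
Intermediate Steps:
X(b) = b^(3/2)
(X(7)*36)*25 = (7^(3/2)*36)*25 = ((7*√7)*36)*25 = (252*√7)*25 = 6300*√7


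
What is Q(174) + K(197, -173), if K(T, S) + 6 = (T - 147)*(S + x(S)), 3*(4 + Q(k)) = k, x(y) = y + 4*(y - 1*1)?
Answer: -52052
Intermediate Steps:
x(y) = -4 + 5*y (x(y) = y + 4*(y - 1) = y + 4*(-1 + y) = y + (-4 + 4*y) = -4 + 5*y)
Q(k) = -4 + k/3
K(T, S) = -6 + (-147 + T)*(-4 + 6*S) (K(T, S) = -6 + (T - 147)*(S + (-4 + 5*S)) = -6 + (-147 + T)*(-4 + 6*S))
Q(174) + K(197, -173) = (-4 + (⅓)*174) + (582 - 882*(-173) - 4*197 + 6*(-173)*197) = (-4 + 58) + (582 + 152586 - 788 - 204486) = 54 - 52106 = -52052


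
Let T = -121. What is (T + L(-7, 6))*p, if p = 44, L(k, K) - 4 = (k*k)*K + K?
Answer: 8052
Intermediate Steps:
L(k, K) = 4 + K + K*k² (L(k, K) = 4 + ((k*k)*K + K) = 4 + (k²*K + K) = 4 + (K*k² + K) = 4 + (K + K*k²) = 4 + K + K*k²)
(T + L(-7, 6))*p = (-121 + (4 + 6 + 6*(-7)²))*44 = (-121 + (4 + 6 + 6*49))*44 = (-121 + (4 + 6 + 294))*44 = (-121 + 304)*44 = 183*44 = 8052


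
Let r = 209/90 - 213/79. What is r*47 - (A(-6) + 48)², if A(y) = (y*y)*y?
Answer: -200797613/7110 ≈ -28242.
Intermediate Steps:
r = -2659/7110 (r = 209*(1/90) - 213*1/79 = 209/90 - 213/79 = -2659/7110 ≈ -0.37398)
A(y) = y³ (A(y) = y²*y = y³)
r*47 - (A(-6) + 48)² = -2659/7110*47 - ((-6)³ + 48)² = -124973/7110 - (-216 + 48)² = -124973/7110 - 1*(-168)² = -124973/7110 - 1*28224 = -124973/7110 - 28224 = -200797613/7110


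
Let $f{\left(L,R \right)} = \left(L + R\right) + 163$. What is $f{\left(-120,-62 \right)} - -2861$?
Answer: $2842$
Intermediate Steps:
$f{\left(L,R \right)} = 163 + L + R$
$f{\left(-120,-62 \right)} - -2861 = \left(163 - 120 - 62\right) - -2861 = -19 + 2861 = 2842$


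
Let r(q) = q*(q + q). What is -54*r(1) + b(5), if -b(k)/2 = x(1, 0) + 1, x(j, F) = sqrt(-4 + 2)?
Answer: -110 - 2*I*sqrt(2) ≈ -110.0 - 2.8284*I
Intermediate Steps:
r(q) = 2*q**2 (r(q) = q*(2*q) = 2*q**2)
x(j, F) = I*sqrt(2) (x(j, F) = sqrt(-2) = I*sqrt(2))
b(k) = -2 - 2*I*sqrt(2) (b(k) = -2*(I*sqrt(2) + 1) = -2*(1 + I*sqrt(2)) = -2 - 2*I*sqrt(2))
-54*r(1) + b(5) = -108*1**2 + (-2 - 2*I*sqrt(2)) = -108 + (-2 - 2*I*sqrt(2)) = -110 - 2*I*sqrt(2)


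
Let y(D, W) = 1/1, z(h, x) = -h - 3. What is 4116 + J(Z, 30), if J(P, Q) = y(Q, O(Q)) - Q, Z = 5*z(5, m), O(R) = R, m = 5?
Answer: 4087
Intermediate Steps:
z(h, x) = -3 - h
y(D, W) = 1 (y(D, W) = 1*1 = 1)
Z = -40 (Z = 5*(-3 - 1*5) = 5*(-3 - 5) = 5*(-8) = -40)
J(P, Q) = 1 - Q
4116 + J(Z, 30) = 4116 + (1 - 1*30) = 4116 + (1 - 30) = 4116 - 29 = 4087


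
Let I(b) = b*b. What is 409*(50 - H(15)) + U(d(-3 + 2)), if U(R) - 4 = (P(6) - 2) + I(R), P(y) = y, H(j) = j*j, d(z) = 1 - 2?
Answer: -71566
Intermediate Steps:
d(z) = -1
H(j) = j²
I(b) = b²
U(R) = 8 + R² (U(R) = 4 + ((6 - 2) + R²) = 4 + (4 + R²) = 8 + R²)
409*(50 - H(15)) + U(d(-3 + 2)) = 409*(50 - 1*15²) + (8 + (-1)²) = 409*(50 - 1*225) + (8 + 1) = 409*(50 - 225) + 9 = 409*(-175) + 9 = -71575 + 9 = -71566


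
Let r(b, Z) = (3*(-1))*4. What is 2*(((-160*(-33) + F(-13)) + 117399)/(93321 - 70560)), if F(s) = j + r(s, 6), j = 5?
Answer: 245344/22761 ≈ 10.779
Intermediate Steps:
r(b, Z) = -12 (r(b, Z) = -3*4 = -12)
F(s) = -7 (F(s) = 5 - 12 = -7)
2*(((-160*(-33) + F(-13)) + 117399)/(93321 - 70560)) = 2*(((-160*(-33) - 7) + 117399)/(93321 - 70560)) = 2*(((5280 - 7) + 117399)/22761) = 2*((5273 + 117399)*(1/22761)) = 2*(122672*(1/22761)) = 2*(122672/22761) = 245344/22761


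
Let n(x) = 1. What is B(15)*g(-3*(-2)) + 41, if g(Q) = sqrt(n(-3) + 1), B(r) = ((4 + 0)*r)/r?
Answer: 41 + 4*sqrt(2) ≈ 46.657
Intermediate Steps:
B(r) = 4 (B(r) = (4*r)/r = 4)
g(Q) = sqrt(2) (g(Q) = sqrt(1 + 1) = sqrt(2))
B(15)*g(-3*(-2)) + 41 = 4*sqrt(2) + 41 = 41 + 4*sqrt(2)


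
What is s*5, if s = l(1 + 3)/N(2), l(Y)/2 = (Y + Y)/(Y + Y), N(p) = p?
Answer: 5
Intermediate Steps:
l(Y) = 2 (l(Y) = 2*((Y + Y)/(Y + Y)) = 2*((2*Y)/((2*Y))) = 2*((2*Y)*(1/(2*Y))) = 2*1 = 2)
s = 1 (s = 2/2 = 2*(½) = 1)
s*5 = 1*5 = 5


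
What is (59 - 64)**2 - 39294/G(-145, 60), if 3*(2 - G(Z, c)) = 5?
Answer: -117857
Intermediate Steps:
G(Z, c) = 1/3 (G(Z, c) = 2 - 1/3*5 = 2 - 5/3 = 1/3)
(59 - 64)**2 - 39294/G(-145, 60) = (59 - 64)**2 - 39294/1/3 = (-5)**2 - 39294*3 = 25 - 1*117882 = 25 - 117882 = -117857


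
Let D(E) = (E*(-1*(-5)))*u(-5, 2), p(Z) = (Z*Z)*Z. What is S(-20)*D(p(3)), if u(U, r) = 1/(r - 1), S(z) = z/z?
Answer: 135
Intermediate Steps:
p(Z) = Z**3 (p(Z) = Z**2*Z = Z**3)
S(z) = 1
u(U, r) = 1/(-1 + r)
D(E) = 5*E (D(E) = (E*(-1*(-5)))/(-1 + 2) = (E*5)/1 = (5*E)*1 = 5*E)
S(-20)*D(p(3)) = 1*(5*3**3) = 1*(5*27) = 1*135 = 135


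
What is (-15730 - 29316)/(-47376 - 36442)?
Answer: 22523/41909 ≈ 0.53743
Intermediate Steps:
(-15730 - 29316)/(-47376 - 36442) = -45046/(-83818) = -45046*(-1/83818) = 22523/41909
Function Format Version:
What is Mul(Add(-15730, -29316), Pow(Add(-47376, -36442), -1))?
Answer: Rational(22523, 41909) ≈ 0.53743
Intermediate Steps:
Mul(Add(-15730, -29316), Pow(Add(-47376, -36442), -1)) = Mul(-45046, Pow(-83818, -1)) = Mul(-45046, Rational(-1, 83818)) = Rational(22523, 41909)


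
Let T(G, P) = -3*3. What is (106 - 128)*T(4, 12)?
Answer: 198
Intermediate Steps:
T(G, P) = -9
(106 - 128)*T(4, 12) = (106 - 128)*(-9) = -22*(-9) = 198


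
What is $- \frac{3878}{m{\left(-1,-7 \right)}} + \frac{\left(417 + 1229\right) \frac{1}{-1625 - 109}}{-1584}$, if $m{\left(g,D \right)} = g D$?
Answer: $- \frac{760822889}{1373328} \approx -554.0$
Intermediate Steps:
$m{\left(g,D \right)} = D g$
$- \frac{3878}{m{\left(-1,-7 \right)}} + \frac{\left(417 + 1229\right) \frac{1}{-1625 - 109}}{-1584} = - \frac{3878}{\left(-7\right) \left(-1\right)} + \frac{\left(417 + 1229\right) \frac{1}{-1625 - 109}}{-1584} = - \frac{3878}{7} + \frac{1646}{-1734} \left(- \frac{1}{1584}\right) = \left(-3878\right) \frac{1}{7} + 1646 \left(- \frac{1}{1734}\right) \left(- \frac{1}{1584}\right) = -554 - - \frac{823}{1373328} = -554 + \frac{823}{1373328} = - \frac{760822889}{1373328}$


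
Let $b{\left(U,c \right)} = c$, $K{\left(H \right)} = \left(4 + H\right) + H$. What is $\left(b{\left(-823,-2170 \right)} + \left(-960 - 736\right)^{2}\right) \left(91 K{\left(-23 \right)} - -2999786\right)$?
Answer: $8611137543144$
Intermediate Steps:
$K{\left(H \right)} = 4 + 2 H$
$\left(b{\left(-823,-2170 \right)} + \left(-960 - 736\right)^{2}\right) \left(91 K{\left(-23 \right)} - -2999786\right) = \left(-2170 + \left(-960 - 736\right)^{2}\right) \left(91 \left(4 + 2 \left(-23\right)\right) - -2999786\right) = \left(-2170 + \left(-1696\right)^{2}\right) \left(91 \left(4 - 46\right) + 2999786\right) = \left(-2170 + 2876416\right) \left(91 \left(-42\right) + 2999786\right) = 2874246 \left(-3822 + 2999786\right) = 2874246 \cdot 2995964 = 8611137543144$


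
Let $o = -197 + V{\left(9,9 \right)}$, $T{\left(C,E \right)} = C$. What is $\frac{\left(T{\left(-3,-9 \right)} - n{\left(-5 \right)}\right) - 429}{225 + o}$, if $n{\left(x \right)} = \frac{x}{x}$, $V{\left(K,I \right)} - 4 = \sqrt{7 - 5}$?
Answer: $- \frac{6928}{511} + \frac{433 \sqrt{2}}{1022} \approx -12.959$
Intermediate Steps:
$V{\left(K,I \right)} = 4 + \sqrt{2}$ ($V{\left(K,I \right)} = 4 + \sqrt{7 - 5} = 4 + \sqrt{2}$)
$n{\left(x \right)} = 1$
$o = -193 + \sqrt{2}$ ($o = -197 + \left(4 + \sqrt{2}\right) = -193 + \sqrt{2} \approx -191.59$)
$\frac{\left(T{\left(-3,-9 \right)} - n{\left(-5 \right)}\right) - 429}{225 + o} = \frac{\left(-3 - 1\right) - 429}{225 - \left(193 - \sqrt{2}\right)} = \frac{\left(-3 - 1\right) - 429}{32 + \sqrt{2}} = \frac{-4 - 429}{32 + \sqrt{2}} = - \frac{433}{32 + \sqrt{2}}$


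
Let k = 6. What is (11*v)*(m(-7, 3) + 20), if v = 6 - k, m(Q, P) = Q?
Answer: 0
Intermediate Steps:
v = 0 (v = 6 - 1*6 = 6 - 6 = 0)
(11*v)*(m(-7, 3) + 20) = (11*0)*(-7 + 20) = 0*13 = 0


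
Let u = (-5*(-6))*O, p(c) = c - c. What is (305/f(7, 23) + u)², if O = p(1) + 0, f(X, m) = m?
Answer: 93025/529 ≈ 175.85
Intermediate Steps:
p(c) = 0
O = 0 (O = 0 + 0 = 0)
u = 0 (u = -5*(-6)*0 = 30*0 = 0)
(305/f(7, 23) + u)² = (305/23 + 0)² = (305/23)² = 93025/529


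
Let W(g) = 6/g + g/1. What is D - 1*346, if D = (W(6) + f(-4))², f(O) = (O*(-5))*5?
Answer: 11103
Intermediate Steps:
f(O) = -25*O (f(O) = -5*O*5 = -25*O)
W(g) = g + 6/g (W(g) = 6/g + g*1 = 6/g + g = g + 6/g)
D = 11449 (D = ((6 + 6/6) - 25*(-4))² = ((6 + 6*(⅙)) + 100)² = ((6 + 1) + 100)² = (7 + 100)² = 107² = 11449)
D - 1*346 = 11449 - 1*346 = 11449 - 346 = 11103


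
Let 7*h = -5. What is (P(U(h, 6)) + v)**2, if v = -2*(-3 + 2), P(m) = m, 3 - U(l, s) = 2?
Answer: 9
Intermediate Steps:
h = -5/7 (h = (1/7)*(-5) = -5/7 ≈ -0.71429)
U(l, s) = 1 (U(l, s) = 3 - 1*2 = 3 - 2 = 1)
v = 2 (v = -2*(-1) = 2)
(P(U(h, 6)) + v)**2 = (1 + 2)**2 = 3**2 = 9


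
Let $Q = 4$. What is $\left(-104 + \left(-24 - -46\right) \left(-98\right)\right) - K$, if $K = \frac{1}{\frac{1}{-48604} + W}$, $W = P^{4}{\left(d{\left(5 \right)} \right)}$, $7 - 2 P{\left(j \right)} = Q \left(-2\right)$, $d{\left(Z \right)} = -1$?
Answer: $- \frac{1390226472876}{615144371} \approx -2260.0$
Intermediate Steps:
$P{\left(j \right)} = \frac{15}{2}$ ($P{\left(j \right)} = \frac{7}{2} - \frac{4 \left(-2\right)}{2} = \frac{7}{2} - -4 = \frac{7}{2} + 4 = \frac{15}{2}$)
$W = \frac{50625}{16}$ ($W = \left(\frac{15}{2}\right)^{4} = \frac{50625}{16} \approx 3164.1$)
$K = \frac{194416}{615144371}$ ($K = \frac{1}{\frac{1}{-48604} + \frac{50625}{16}} = \frac{1}{- \frac{1}{48604} + \frac{50625}{16}} = \frac{1}{\frac{615144371}{194416}} = \frac{194416}{615144371} \approx 0.00031605$)
$\left(-104 + \left(-24 - -46\right) \left(-98\right)\right) - K = \left(-104 + \left(-24 - -46\right) \left(-98\right)\right) - \frac{194416}{615144371} = \left(-104 + \left(-24 + 46\right) \left(-98\right)\right) - \frac{194416}{615144371} = \left(-104 + 22 \left(-98\right)\right) - \frac{194416}{615144371} = \left(-104 - 2156\right) - \frac{194416}{615144371} = -2260 - \frac{194416}{615144371} = - \frac{1390226472876}{615144371}$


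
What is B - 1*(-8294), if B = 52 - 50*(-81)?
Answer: 12396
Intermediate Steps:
B = 4102 (B = 52 + 4050 = 4102)
B - 1*(-8294) = 4102 - 1*(-8294) = 4102 + 8294 = 12396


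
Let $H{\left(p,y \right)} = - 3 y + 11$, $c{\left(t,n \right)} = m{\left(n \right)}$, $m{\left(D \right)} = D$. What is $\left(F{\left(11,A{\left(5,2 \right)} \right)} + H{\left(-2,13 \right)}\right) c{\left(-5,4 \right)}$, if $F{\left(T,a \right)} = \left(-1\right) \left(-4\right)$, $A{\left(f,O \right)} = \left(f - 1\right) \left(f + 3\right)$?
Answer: $-96$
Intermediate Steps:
$c{\left(t,n \right)} = n$
$A{\left(f,O \right)} = \left(-1 + f\right) \left(3 + f\right)$
$F{\left(T,a \right)} = 4$
$H{\left(p,y \right)} = 11 - 3 y$
$\left(F{\left(11,A{\left(5,2 \right)} \right)} + H{\left(-2,13 \right)}\right) c{\left(-5,4 \right)} = \left(4 + \left(11 - 39\right)\right) 4 = \left(4 - 28\right) 4 = \left(-24\right) 4 = -96$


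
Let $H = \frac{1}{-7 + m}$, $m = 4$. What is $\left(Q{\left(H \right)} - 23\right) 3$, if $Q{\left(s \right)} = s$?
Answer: $-70$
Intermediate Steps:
$H = - \frac{1}{3}$ ($H = \frac{1}{-7 + 4} = \frac{1}{-3} = - \frac{1}{3} \approx -0.33333$)
$\left(Q{\left(H \right)} - 23\right) 3 = \left(- \frac{1}{3} - 23\right) 3 = \left(- \frac{70}{3}\right) 3 = -70$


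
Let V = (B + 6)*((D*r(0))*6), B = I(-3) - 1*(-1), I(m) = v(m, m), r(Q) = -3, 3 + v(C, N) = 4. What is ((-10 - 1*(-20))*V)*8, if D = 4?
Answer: -46080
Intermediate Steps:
v(C, N) = 1 (v(C, N) = -3 + 4 = 1)
I(m) = 1
B = 2 (B = 1 - 1*(-1) = 1 + 1 = 2)
V = -576 (V = (2 + 6)*((4*(-3))*6) = 8*(-12*6) = 8*(-72) = -576)
((-10 - 1*(-20))*V)*8 = ((-10 - 1*(-20))*(-576))*8 = ((-10 + 20)*(-576))*8 = (10*(-576))*8 = -5760*8 = -46080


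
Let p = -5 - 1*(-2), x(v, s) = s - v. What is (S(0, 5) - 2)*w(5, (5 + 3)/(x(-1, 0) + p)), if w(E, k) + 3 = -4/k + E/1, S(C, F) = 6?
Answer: 12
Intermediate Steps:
p = -3 (p = -5 + 2 = -3)
w(E, k) = -3 + E - 4/k (w(E, k) = -3 + (-4/k + E/1) = -3 + (-4/k + E*1) = -3 + (-4/k + E) = -3 + (E - 4/k) = -3 + E - 4/k)
(S(0, 5) - 2)*w(5, (5 + 3)/(x(-1, 0) + p)) = (6 - 2)*(-3 + 5 - 4*((0 - 1*(-1)) - 3)/(5 + 3)) = 4*(-3 + 5 - 4/(8/((0 + 1) - 3))) = 4*(-3 + 5 - 4/(8/(1 - 3))) = 4*(-3 + 5 - 4/(8/(-2))) = 4*(-3 + 5 - 4/(8*(-½))) = 4*(-3 + 5 - 4/(-4)) = 4*(-3 + 5 - 4*(-¼)) = 4*(-3 + 5 + 1) = 4*3 = 12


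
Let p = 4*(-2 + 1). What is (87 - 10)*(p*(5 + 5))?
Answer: -3080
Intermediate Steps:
p = -4 (p = 4*(-1) = -4)
(87 - 10)*(p*(5 + 5)) = (87 - 10)*(-4*(5 + 5)) = 77*(-4*10) = 77*(-40) = -3080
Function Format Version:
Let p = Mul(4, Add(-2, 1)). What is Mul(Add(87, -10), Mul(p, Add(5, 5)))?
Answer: -3080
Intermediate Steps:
p = -4 (p = Mul(4, -1) = -4)
Mul(Add(87, -10), Mul(p, Add(5, 5))) = Mul(Add(87, -10), Mul(-4, Add(5, 5))) = Mul(77, Mul(-4, 10)) = Mul(77, -40) = -3080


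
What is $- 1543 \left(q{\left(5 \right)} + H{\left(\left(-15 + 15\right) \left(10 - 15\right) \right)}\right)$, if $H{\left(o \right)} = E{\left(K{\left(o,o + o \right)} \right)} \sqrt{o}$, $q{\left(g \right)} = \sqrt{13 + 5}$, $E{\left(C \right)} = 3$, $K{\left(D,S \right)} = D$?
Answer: $- 4629 \sqrt{2} \approx -6546.4$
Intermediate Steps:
$q{\left(g \right)} = 3 \sqrt{2}$ ($q{\left(g \right)} = \sqrt{18} = 3 \sqrt{2}$)
$H{\left(o \right)} = 3 \sqrt{o}$
$- 1543 \left(q{\left(5 \right)} + H{\left(\left(-15 + 15\right) \left(10 - 15\right) \right)}\right) = - 1543 \left(3 \sqrt{2} + 3 \sqrt{\left(-15 + 15\right) \left(10 - 15\right)}\right) = - 1543 \left(3 \sqrt{2} + 3 \sqrt{0 \left(-5\right)}\right) = - 1543 \left(3 \sqrt{2} + 3 \sqrt{0}\right) = - 1543 \left(3 \sqrt{2} + 3 \cdot 0\right) = - 1543 \left(3 \sqrt{2} + 0\right) = - 1543 \cdot 3 \sqrt{2} = - 4629 \sqrt{2}$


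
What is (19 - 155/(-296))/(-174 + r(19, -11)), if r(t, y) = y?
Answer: -5779/54760 ≈ -0.10553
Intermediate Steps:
(19 - 155/(-296))/(-174 + r(19, -11)) = (19 - 155/(-296))/(-174 - 11) = (19 - 155*(-1/296))/(-185) = (19 + 155/296)*(-1/185) = (5779/296)*(-1/185) = -5779/54760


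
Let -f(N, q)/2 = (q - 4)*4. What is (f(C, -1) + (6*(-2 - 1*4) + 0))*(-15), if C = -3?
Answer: -60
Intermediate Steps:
f(N, q) = 32 - 8*q (f(N, q) = -2*(q - 4)*4 = -2*(-4 + q)*4 = -2*(-16 + 4*q) = 32 - 8*q)
(f(C, -1) + (6*(-2 - 1*4) + 0))*(-15) = ((32 - 8*(-1)) + (6*(-2 - 1*4) + 0))*(-15) = ((32 + 8) + (6*(-2 - 4) + 0))*(-15) = (40 + (6*(-6) + 0))*(-15) = (40 + (-36 + 0))*(-15) = (40 - 36)*(-15) = 4*(-15) = -60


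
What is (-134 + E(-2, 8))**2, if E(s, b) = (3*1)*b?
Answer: 12100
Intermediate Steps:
E(s, b) = 3*b
(-134 + E(-2, 8))**2 = (-134 + 3*8)**2 = (-134 + 24)**2 = (-110)**2 = 12100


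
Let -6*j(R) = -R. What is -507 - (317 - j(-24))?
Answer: -828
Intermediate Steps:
j(R) = R/6 (j(R) = -(-1)*R/6 = R/6)
-507 - (317 - j(-24)) = -507 - (317 - (-24)/6) = -507 - (317 - 1*(-4)) = -507 - (317 + 4) = -507 - 1*321 = -507 - 321 = -828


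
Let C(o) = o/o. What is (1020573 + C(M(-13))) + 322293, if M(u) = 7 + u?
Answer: 1342867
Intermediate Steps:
C(o) = 1
(1020573 + C(M(-13))) + 322293 = (1020573 + 1) + 322293 = 1020574 + 322293 = 1342867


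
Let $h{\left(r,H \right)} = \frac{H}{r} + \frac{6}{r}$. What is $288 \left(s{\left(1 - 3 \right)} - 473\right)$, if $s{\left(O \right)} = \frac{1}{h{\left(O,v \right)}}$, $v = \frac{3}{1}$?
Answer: $-136288$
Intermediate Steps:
$v = 3$ ($v = 3 \cdot 1 = 3$)
$h{\left(r,H \right)} = \frac{6}{r} + \frac{H}{r}$
$s{\left(O \right)} = \frac{O}{9}$ ($s{\left(O \right)} = \frac{1}{\frac{1}{O} \left(6 + 3\right)} = \frac{1}{\frac{1}{O} 9} = \frac{1}{9 \frac{1}{O}} = \frac{O}{9}$)
$288 \left(s{\left(1 - 3 \right)} - 473\right) = 288 \left(\frac{1 - 3}{9} - 473\right) = 288 \left(\frac{1}{9} \left(-2\right) - 473\right) = 288 \left(- \frac{2}{9} - 473\right) = 288 \left(- \frac{4259}{9}\right) = -136288$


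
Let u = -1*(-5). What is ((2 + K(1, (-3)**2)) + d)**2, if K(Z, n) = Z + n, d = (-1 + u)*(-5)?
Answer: 64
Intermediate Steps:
u = 5
d = -20 (d = (-1 + 5)*(-5) = 4*(-5) = -20)
((2 + K(1, (-3)**2)) + d)**2 = ((2 + (1 + (-3)**2)) - 20)**2 = ((2 + (1 + 9)) - 20)**2 = ((2 + 10) - 20)**2 = (12 - 20)**2 = (-8)**2 = 64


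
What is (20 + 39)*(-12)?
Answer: -708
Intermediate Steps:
(20 + 39)*(-12) = 59*(-12) = -708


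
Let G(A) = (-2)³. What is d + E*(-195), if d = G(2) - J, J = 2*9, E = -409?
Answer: 79729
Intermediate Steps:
G(A) = -8
J = 18
d = -26 (d = -8 - 1*18 = -8 - 18 = -26)
d + E*(-195) = -26 - 409*(-195) = -26 + 79755 = 79729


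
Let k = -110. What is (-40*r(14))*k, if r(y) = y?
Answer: 61600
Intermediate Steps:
(-40*r(14))*k = -40*14*(-110) = -560*(-110) = 61600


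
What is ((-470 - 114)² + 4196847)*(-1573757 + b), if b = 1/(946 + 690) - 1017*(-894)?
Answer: -4933692197177269/1636 ≈ -3.0157e+12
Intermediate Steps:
b = 1487447929/1636 (b = 1/1636 + 909198 = 1487447929/1636 ≈ 9.0920e+5)
((-470 - 114)² + 4196847)*(-1573757 + b) = ((-470 - 114)² + 4196847)*(-1573757 + 1487447929/1636) = ((-584)² + 4196847)*(-1087218523/1636) = (341056 + 4196847)*(-1087218523/1636) = 4537903*(-1087218523/1636) = -4933692197177269/1636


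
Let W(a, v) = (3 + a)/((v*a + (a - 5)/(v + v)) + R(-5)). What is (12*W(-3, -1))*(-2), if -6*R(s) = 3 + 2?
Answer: 0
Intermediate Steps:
R(s) = -5/6 (R(s) = -(3 + 2)/6 = -1/6*5 = -5/6)
W(a, v) = (3 + a)/(-5/6 + a*v + (-5 + a)/(2*v)) (W(a, v) = (3 + a)/((v*a + (a - 5)/(v + v)) - 5/6) = (3 + a)/((a*v + (-5 + a)/((2*v))) - 5/6) = (3 + a)/((a*v + (-5 + a)*(1/(2*v))) - 5/6) = (3 + a)/((a*v + (-5 + a)/(2*v)) - 5/6) = (3 + a)/(-5/6 + a*v + (-5 + a)/(2*v)))
(12*W(-3, -1))*(-2) = (12*(6*(-1)*(3 - 3)/(-15 - 5*(-1) + 3*(-3) + 6*(-3)*(-1)**2)))*(-2) = (12*(6*(-1)*0/(-15 + 5 - 9 + 6*(-3)*1)))*(-2) = (12*(6*(-1)*0/(-15 + 5 - 9 - 18)))*(-2) = (12*(6*(-1)*0/(-37)))*(-2) = (12*(6*(-1)*(-1/37)*0))*(-2) = (12*0)*(-2) = 0*(-2) = 0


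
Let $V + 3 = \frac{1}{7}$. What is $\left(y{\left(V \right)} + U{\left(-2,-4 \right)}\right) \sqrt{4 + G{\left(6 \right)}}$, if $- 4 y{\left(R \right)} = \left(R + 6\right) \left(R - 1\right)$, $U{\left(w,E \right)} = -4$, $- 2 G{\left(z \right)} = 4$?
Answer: $- \frac{95 \sqrt{2}}{98} \approx -1.3709$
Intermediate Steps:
$G{\left(z \right)} = -2$ ($G{\left(z \right)} = \left(- \frac{1}{2}\right) 4 = -2$)
$V = - \frac{20}{7}$ ($V = -3 + \frac{1}{7} = - \frac{20}{7} \approx -2.8571$)
$y{\left(R \right)} = - \frac{\left(-1 + R\right) \left(6 + R\right)}{4}$ ($y{\left(R \right)} = - \frac{\left(R + 6\right) \left(R - 1\right)}{4} = - \frac{\left(6 + R\right) \left(-1 + R\right)}{4} = - \frac{\left(-1 + R\right) \left(6 + R\right)}{4}$)
$\left(y{\left(V \right)} + U{\left(-2,-4 \right)}\right) \sqrt{4 + G{\left(6 \right)}} = \left(\left(\frac{3}{2} - - \frac{25}{7} - \frac{\left(- \frac{20}{7}\right)^{2}}{4}\right) - 4\right) \sqrt{4 - 2} = \left(\left(\frac{3}{2} + \frac{25}{7} - \frac{100}{49}\right) - 4\right) \sqrt{2} = \left(\frac{297}{98} - 4\right) \sqrt{2} = - \frac{95 \sqrt{2}}{98}$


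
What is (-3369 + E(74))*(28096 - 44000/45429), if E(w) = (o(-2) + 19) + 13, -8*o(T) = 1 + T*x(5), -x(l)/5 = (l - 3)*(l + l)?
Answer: -4291178257756/45429 ≈ -9.4459e+7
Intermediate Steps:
x(l) = -10*l*(-3 + l) (x(l) = -5*(l - 3)*(l + l) = -5*(-3 + l)*2*l = -10*l*(-3 + l))
o(T) = -1/8 + 25*T/2 (o(T) = -(1 + T*(10*5*(3 - 1*5)))/8 = -(1 + T*(10*5*(3 - 5)))/8 = -(1 + T*(10*5*(-2)))/8 = -(1 + T*(-100))/8 = -(1 - 100*T)/8 = -1/8 + 25*T/2)
E(w) = 55/8 (E(w) = ((-1/8 + (25/2)*(-2)) + 19) + 13 = ((-1/8 - 25) + 19) + 13 = (-201/8 + 19) + 13 = -49/8 + 13 = 55/8)
(-3369 + E(74))*(28096 - 44000/45429) = (-3369 + 55/8)*(28096 - 44000/45429) = -26897*(28096 - 44000*1/45429)/8 = -26897*(28096 - 44000/45429)/8 = -26897/8*1276329184/45429 = -4291178257756/45429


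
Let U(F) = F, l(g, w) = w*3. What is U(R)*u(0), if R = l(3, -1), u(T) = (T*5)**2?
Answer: 0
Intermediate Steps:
l(g, w) = 3*w
u(T) = 25*T**2 (u(T) = (5*T)**2 = 25*T**2)
R = -3 (R = 3*(-1) = -3)
U(R)*u(0) = -75*0**2 = -75*0 = -3*0 = 0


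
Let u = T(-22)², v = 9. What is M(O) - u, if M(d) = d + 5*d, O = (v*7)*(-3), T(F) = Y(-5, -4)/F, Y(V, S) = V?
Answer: -548881/484 ≈ -1134.1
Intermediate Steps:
T(F) = -5/F
u = 25/484 (u = (-5/(-22))² = (-5*(-1/22))² = (5/22)² = 25/484 ≈ 0.051653)
O = -189 (O = (9*7)*(-3) = 63*(-3) = -189)
M(d) = 6*d
M(O) - u = 6*(-189) - 1*25/484 = -1134 - 25/484 = -548881/484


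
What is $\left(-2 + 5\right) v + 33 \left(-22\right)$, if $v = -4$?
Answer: $-738$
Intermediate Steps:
$\left(-2 + 5\right) v + 33 \left(-22\right) = \left(-2 + 5\right) \left(-4\right) + 33 \left(-22\right) = 3 \left(-4\right) - 726 = -12 - 726 = -738$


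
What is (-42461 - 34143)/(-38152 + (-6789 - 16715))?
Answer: 19151/15414 ≈ 1.2424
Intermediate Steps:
(-42461 - 34143)/(-38152 + (-6789 - 16715)) = -76604/(-38152 - 23504) = -76604/(-61656) = -76604*(-1/61656) = 19151/15414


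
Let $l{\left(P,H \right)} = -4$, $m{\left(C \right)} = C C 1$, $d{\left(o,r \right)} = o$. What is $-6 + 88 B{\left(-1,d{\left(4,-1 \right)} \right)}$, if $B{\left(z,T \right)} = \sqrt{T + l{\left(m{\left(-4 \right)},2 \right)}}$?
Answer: $-6$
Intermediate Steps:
$m{\left(C \right)} = C^{2}$ ($m{\left(C \right)} = C^{2} \cdot 1 = C^{2}$)
$B{\left(z,T \right)} = \sqrt{-4 + T}$ ($B{\left(z,T \right)} = \sqrt{T - 4} = \sqrt{-4 + T}$)
$-6 + 88 B{\left(-1,d{\left(4,-1 \right)} \right)} = -6 + 88 \sqrt{-4 + 4} = -6 + 88 \sqrt{0} = -6 + 88 \cdot 0 = -6 + 0 = -6$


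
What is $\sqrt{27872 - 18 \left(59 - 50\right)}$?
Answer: $\sqrt{27710} \approx 166.46$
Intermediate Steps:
$\sqrt{27872 - 18 \left(59 - 50\right)} = \sqrt{27872 - 162} = \sqrt{27710}$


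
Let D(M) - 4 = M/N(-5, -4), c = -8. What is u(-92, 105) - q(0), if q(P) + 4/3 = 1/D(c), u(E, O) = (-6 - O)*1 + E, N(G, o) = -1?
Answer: -807/4 ≈ -201.75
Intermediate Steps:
u(E, O) = -6 + E - O (u(E, O) = (-6 - O) + E = -6 + E - O)
D(M) = 4 - M (D(M) = 4 + M/(-1) = 4 + M*(-1) = 4 - M)
q(P) = -5/4 (q(P) = -4/3 + 1/(4 - 1*(-8)) = -4/3 + 1/(4 + 8) = -4/3 + 1/12 = -5/4)
u(-92, 105) - q(0) = (-6 - 92 - 1*105) - 1*(-5/4) = (-6 - 92 - 105) + 5/4 = -203 + 5/4 = -807/4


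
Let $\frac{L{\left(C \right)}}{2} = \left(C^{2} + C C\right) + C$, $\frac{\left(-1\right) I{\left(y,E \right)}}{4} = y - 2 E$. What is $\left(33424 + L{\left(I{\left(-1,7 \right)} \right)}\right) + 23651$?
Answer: $71595$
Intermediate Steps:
$I{\left(y,E \right)} = - 4 y + 8 E$ ($I{\left(y,E \right)} = - 4 \left(y - 2 E\right) = - 4 y + 8 E$)
$L{\left(C \right)} = 2 C + 4 C^{2}$ ($L{\left(C \right)} = 2 \left(\left(C^{2} + C C\right) + C\right) = 2 \left(\left(C^{2} + C^{2}\right) + C\right) = 2 \left(2 C^{2} + C\right) = 2 \left(C + 2 C^{2}\right) = 2 C + 4 C^{2}$)
$\left(33424 + L{\left(I{\left(-1,7 \right)} \right)}\right) + 23651 = \left(33424 + 2 \left(\left(-4\right) \left(-1\right) + 8 \cdot 7\right) \left(1 + 2 \left(\left(-4\right) \left(-1\right) + 8 \cdot 7\right)\right)\right) + 23651 = \left(33424 + 2 \left(4 + 56\right) \left(1 + 2 \left(4 + 56\right)\right)\right) + 23651 = \left(33424 + 2 \cdot 60 \left(1 + 2 \cdot 60\right)\right) + 23651 = \left(33424 + 2 \cdot 60 \left(1 + 120\right)\right) + 23651 = \left(33424 + 2 \cdot 60 \cdot 121\right) + 23651 = \left(33424 + 14520\right) + 23651 = 47944 + 23651 = 71595$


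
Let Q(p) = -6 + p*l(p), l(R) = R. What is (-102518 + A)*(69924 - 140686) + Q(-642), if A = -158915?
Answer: 18499934104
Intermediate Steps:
Q(p) = -6 + p**2 (Q(p) = -6 + p*p = -6 + p**2)
(-102518 + A)*(69924 - 140686) + Q(-642) = (-102518 - 158915)*(69924 - 140686) + (-6 + (-642)**2) = -261433*(-70762) + (-6 + 412164) = 18499521946 + 412158 = 18499934104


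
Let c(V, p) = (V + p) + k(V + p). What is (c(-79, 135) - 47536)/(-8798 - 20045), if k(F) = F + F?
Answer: 47368/28843 ≈ 1.6423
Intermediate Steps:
k(F) = 2*F
c(V, p) = 3*V + 3*p (c(V, p) = (V + p) + 2*(V + p) = (V + p) + (2*V + 2*p) = 3*V + 3*p)
(c(-79, 135) - 47536)/(-8798 - 20045) = ((3*(-79) + 3*135) - 47536)/(-8798 - 20045) = ((-237 + 405) - 47536)/(-28843) = (168 - 47536)*(-1/28843) = -47368*(-1/28843) = 47368/28843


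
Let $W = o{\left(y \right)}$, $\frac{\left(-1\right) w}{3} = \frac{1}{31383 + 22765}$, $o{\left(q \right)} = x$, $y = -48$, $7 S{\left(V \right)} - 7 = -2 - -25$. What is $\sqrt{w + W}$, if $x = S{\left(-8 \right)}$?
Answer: $\frac{3 \sqrt{17103146669}}{189518} \approx 2.0702$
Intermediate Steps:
$S{\left(V \right)} = \frac{30}{7}$ ($S{\left(V \right)} = 1 + \frac{-2 - -25}{7} = 1 + \frac{-2 + 25}{7} = 1 + \frac{1}{7} \cdot 23 = 1 + \frac{23}{7} = \frac{30}{7}$)
$x = \frac{30}{7} \approx 4.2857$
$o{\left(q \right)} = \frac{30}{7}$
$w = - \frac{3}{54148}$ ($w = - \frac{3}{31383 + 22765} = - \frac{3}{54148} \approx -5.5404 \cdot 10^{-5}$)
$W = \frac{30}{7} \approx 4.2857$
$\sqrt{w + W} = \sqrt{- \frac{3}{54148} + \frac{30}{7}} = \sqrt{\frac{1624419}{379036}} = \frac{3 \sqrt{17103146669}}{189518}$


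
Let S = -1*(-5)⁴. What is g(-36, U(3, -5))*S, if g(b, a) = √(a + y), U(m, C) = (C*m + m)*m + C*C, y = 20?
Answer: -1875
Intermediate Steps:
S = -625 (S = -1*625 = -625)
U(m, C) = C² + m*(m + C*m) (U(m, C) = (m + C*m)*m + C² = m*(m + C*m) + C² = C² + m*(m + C*m))
g(b, a) = √(20 + a) (g(b, a) = √(a + 20) = √(20 + a))
g(-36, U(3, -5))*S = √(20 + ((-5)² + 3² - 5*3²))*(-625) = √(20 + (25 + 9 - 5*9))*(-625) = √(20 + (25 + 9 - 45))*(-625) = √(20 - 11)*(-625) = √9*(-625) = 3*(-625) = -1875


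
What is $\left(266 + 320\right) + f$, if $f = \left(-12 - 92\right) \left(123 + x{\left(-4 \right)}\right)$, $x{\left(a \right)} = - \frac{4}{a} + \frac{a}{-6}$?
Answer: $- \frac{37138}{3} \approx -12379.0$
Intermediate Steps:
$x{\left(a \right)} = - \frac{4}{a} - \frac{a}{6}$ ($x{\left(a \right)} = - \frac{4}{a} + a \left(- \frac{1}{6}\right) = - \frac{4}{a} - \frac{a}{6}$)
$f = - \frac{38896}{3}$ ($f = \left(-12 - 92\right) \left(123 - \left(- \frac{2}{3} + \frac{4}{-4}\right)\right) = - 104 \left(123 + \left(\left(-4\right) \left(- \frac{1}{4}\right) + \frac{2}{3}\right)\right) = - 104 \left(123 + \left(1 + \frac{2}{3}\right)\right) = - 104 \left(123 + \frac{5}{3}\right) = \left(-104\right) \frac{374}{3} = - \frac{38896}{3} \approx -12965.0$)
$\left(266 + 320\right) + f = \left(266 + 320\right) - \frac{38896}{3} = 586 - \frac{38896}{3} = - \frac{37138}{3}$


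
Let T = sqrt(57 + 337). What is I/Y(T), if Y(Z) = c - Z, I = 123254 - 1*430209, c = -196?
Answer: 30081590/19011 - 306955*sqrt(394)/38022 ≈ 1422.1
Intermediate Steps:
I = -306955 (I = 123254 - 430209 = -306955)
T = sqrt(394) ≈ 19.849
Y(Z) = -196 - Z
I/Y(T) = -306955/(-196 - sqrt(394))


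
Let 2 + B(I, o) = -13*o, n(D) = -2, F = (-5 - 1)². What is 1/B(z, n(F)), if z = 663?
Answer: 1/24 ≈ 0.041667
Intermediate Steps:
F = 36 (F = (-6)² = 36)
B(I, o) = -2 - 13*o
1/B(z, n(F)) = 1/(-2 - 13*(-2)) = 1/(-2 + 26) = 1/24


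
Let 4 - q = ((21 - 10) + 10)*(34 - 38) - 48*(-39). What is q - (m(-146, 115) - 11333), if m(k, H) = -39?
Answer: 9588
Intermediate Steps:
q = -1784 (q = 4 - (((21 - 10) + 10)*(34 - 38) - 48*(-39)) = 4 - ((11 + 10)*(-4) + 1872) = 4 - (21*(-4) + 1872) = 4 - (-84 + 1872) = 4 - 1*1788 = 4 - 1788 = -1784)
q - (m(-146, 115) - 11333) = -1784 - (-39 - 11333) = -1784 - 1*(-11372) = -1784 + 11372 = 9588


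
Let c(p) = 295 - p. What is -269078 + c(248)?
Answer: -269031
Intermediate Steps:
-269078 + c(248) = -269078 + (295 - 1*248) = -269078 + (295 - 248) = -269078 + 47 = -269031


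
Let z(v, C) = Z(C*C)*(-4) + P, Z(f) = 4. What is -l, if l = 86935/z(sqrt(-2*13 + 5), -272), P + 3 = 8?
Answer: 86935/11 ≈ 7903.2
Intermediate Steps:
P = 5 (P = -3 + 8 = 5)
z(v, C) = -11 (z(v, C) = 4*(-4) + 5 = -16 + 5 = -11)
l = -86935/11 (l = 86935/(-11) = 86935*(-1/11) = -86935/11 ≈ -7903.2)
-l = -1*(-86935/11) = 86935/11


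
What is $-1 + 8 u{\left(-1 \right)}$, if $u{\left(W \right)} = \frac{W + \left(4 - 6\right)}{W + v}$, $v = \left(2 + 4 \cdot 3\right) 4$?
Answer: $- \frac{79}{55} \approx -1.4364$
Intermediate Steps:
$v = 56$ ($v = \left(2 + 12\right) 4 = 14 \cdot 4 = 56$)
$u{\left(W \right)} = \frac{-2 + W}{56 + W}$ ($u{\left(W \right)} = \frac{W + \left(4 - 6\right)}{W + 56} = \frac{W + \left(4 - 6\right)}{56 + W} = \frac{W - 2}{56 + W} = \frac{-2 + W}{56 + W}$)
$-1 + 8 u{\left(-1 \right)} = -1 + 8 \frac{-2 - 1}{56 - 1} = -1 + 8 \cdot \frac{1}{55} \left(-3\right) = -1 + 8 \left(- \frac{3}{55}\right) = -1 - \frac{24}{55} = - \frac{79}{55}$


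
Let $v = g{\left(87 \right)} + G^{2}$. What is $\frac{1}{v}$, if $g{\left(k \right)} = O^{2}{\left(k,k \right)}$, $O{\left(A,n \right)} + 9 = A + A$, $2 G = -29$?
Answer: $\frac{4}{109741} \approx 3.6449 \cdot 10^{-5}$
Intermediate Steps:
$G = - \frac{29}{2}$ ($G = \frac{1}{2} \left(-29\right) = - \frac{29}{2} \approx -14.5$)
$O{\left(A,n \right)} = -9 + 2 A$ ($O{\left(A,n \right)} = -9 + \left(A + A\right) = -9 + 2 A$)
$g{\left(k \right)} = \left(-9 + 2 k\right)^{2}$
$v = \frac{109741}{4}$ ($v = \left(-9 + 2 \cdot 87\right)^{2} + \left(- \frac{29}{2}\right)^{2} = \left(-9 + 174\right)^{2} + \frac{841}{4} = 165^{2} + \frac{841}{4} = 27225 + \frac{841}{4} = \frac{109741}{4} \approx 27435.0$)
$\frac{1}{v} = \frac{1}{\frac{109741}{4}} = \frac{4}{109741}$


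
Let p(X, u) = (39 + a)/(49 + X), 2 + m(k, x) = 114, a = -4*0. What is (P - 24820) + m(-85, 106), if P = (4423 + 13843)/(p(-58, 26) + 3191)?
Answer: -118076841/4780 ≈ -24702.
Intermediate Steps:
a = 0
m(k, x) = 112 (m(k, x) = -2 + 114 = 112)
p(X, u) = 39/(49 + X) (p(X, u) = (39 + 0)/(49 + X) = 39/(49 + X))
P = 27399/4780 (P = (4423 + 13843)/(39/(49 - 58) + 3191) = 18266/(39/(-9) + 3191) = 18266/(39*(-⅑) + 3191) = 18266/(-13/3 + 3191) = 18266/(9560/3) = 18266*(3/9560) = 27399/4780 ≈ 5.7320)
(P - 24820) + m(-85, 106) = (27399/4780 - 24820) + 112 = -118612201/4780 + 112 = -118076841/4780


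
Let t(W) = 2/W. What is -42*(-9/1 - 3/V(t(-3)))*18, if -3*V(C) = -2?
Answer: 10206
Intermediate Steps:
V(C) = ⅔ (V(C) = -⅓*(-2) = ⅔)
-42*(-9/1 - 3/V(t(-3)))*18 = -42*(-9/1 - 3/⅔)*18 = -42*(-9*1 - 3*3/2)*18 = -42*(-9 - 9/2)*18 = -42*(-27/2)*18 = 567*18 = 10206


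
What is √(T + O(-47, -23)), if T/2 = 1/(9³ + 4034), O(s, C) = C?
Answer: I*√521772361/4763 ≈ 4.7958*I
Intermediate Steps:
T = 2/4763 (T = 2/(9³ + 4034) = 2/(729 + 4034) = 2/4763 ≈ 0.00041990)
√(T + O(-47, -23)) = √(2/4763 - 23) = √(-109547/4763) = I*√521772361/4763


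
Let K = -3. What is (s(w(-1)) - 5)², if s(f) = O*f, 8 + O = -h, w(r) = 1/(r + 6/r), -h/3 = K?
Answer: 324/49 ≈ 6.6122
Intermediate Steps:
h = 9 (h = -3*(-3) = 9)
O = -17 (O = -8 - 1*9 = -8 - 9 = -17)
s(f) = -17*f
(s(w(-1)) - 5)² = (-(-17)/(6 + (-1)²) - 5)² = (-(-17)/(6 + 1) - 5)² = (-(-17)/7 - 5)² = (-17*(-⅐) - 5)² = (17/7 - 5)² = (-18/7)² = 324/49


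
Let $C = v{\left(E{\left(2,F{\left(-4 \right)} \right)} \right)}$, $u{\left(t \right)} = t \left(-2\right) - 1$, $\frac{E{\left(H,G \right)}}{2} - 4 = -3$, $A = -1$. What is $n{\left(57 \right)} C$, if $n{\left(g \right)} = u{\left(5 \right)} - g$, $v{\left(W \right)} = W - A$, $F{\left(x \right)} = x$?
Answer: $-204$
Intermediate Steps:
$E{\left(H,G \right)} = 2$ ($E{\left(H,G \right)} = 8 + 2 \left(-3\right) = 8 - 6 = 2$)
$u{\left(t \right)} = -1 - 2 t$ ($u{\left(t \right)} = - 2 t - 1 = -1 - 2 t$)
$v{\left(W \right)} = 1 + W$ ($v{\left(W \right)} = W - -1 = W + 1 = 1 + W$)
$C = 3$ ($C = 1 + 2 = 3$)
$n{\left(g \right)} = -11 - g$ ($n{\left(g \right)} = \left(-1 - 10\right) - g = -11 - g$)
$n{\left(57 \right)} C = \left(-11 - 57\right) 3 = \left(-68\right) 3 = -204$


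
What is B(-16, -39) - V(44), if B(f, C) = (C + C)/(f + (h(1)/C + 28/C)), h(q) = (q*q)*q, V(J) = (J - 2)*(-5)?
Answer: 140172/653 ≈ 214.66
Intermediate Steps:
V(J) = 10 - 5*J (V(J) = (-2 + J)*(-5) = 10 - 5*J)
h(q) = q³ (h(q) = q²*q = q³)
B(f, C) = 2*C/(f + 29/C) (B(f, C) = (C + C)/(f + (1³/C + 28/C)) = (2*C)/(f + (1/C + 28/C)) = (2*C)/(f + 29/C) = 2*C/(f + 29/C))
B(-16, -39) - V(44) = 2*(-39)²/(29 - 39*(-16)) - (10 - 5*44) = 2*1521/(29 + 624) - (10 - 220) = 2*1521/653 - 1*(-210) = 2*1521*(1/653) + 210 = 3042/653 + 210 = 140172/653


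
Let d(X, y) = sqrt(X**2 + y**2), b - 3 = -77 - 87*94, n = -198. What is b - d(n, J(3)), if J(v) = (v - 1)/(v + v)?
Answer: -8252 - sqrt(352837)/3 ≈ -8450.0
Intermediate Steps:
J(v) = (-1 + v)/(2*v) (J(v) = (-1 + v)/((2*v)) = (-1 + v)*(1/(2*v)) = (-1 + v)/(2*v))
b = -8252 (b = 3 + (-77 - 87*94) = 3 + (-77 - 8178) = 3 - 8255 = -8252)
b - d(n, J(3)) = -8252 - sqrt((-198)**2 + ((1/2)*(-1 + 3)/3)**2) = -8252 - sqrt(39204 + ((1/2)*(1/3)*2)**2) = -8252 - sqrt(39204 + (1/3)**2) = -8252 - sqrt(39204 + 1/9) = -8252 - sqrt(352837/9) = -8252 - sqrt(352837)/3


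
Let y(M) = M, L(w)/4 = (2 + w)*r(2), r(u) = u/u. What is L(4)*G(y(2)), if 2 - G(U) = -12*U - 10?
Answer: 864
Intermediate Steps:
r(u) = 1
L(w) = 8 + 4*w (L(w) = 4*((2 + w)*1) = 4*(2 + w) = 8 + 4*w)
G(U) = 12 + 12*U (G(U) = 2 - (-12*U - 10) = 2 - (-10 - 12*U) = 2 + (10 + 12*U) = 12 + 12*U)
L(4)*G(y(2)) = (8 + 4*4)*(12 + 12*2) = (8 + 16)*(12 + 24) = 24*36 = 864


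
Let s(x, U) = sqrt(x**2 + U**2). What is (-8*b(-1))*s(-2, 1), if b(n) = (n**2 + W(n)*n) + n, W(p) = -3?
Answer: -24*sqrt(5) ≈ -53.666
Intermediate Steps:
b(n) = n**2 - 2*n (b(n) = (n**2 - 3*n) + n = n**2 - 2*n)
s(x, U) = sqrt(U**2 + x**2)
(-8*b(-1))*s(-2, 1) = (-(-8)*(-2 - 1))*sqrt(1**2 + (-2)**2) = (-(-8)*(-3))*sqrt(1 + 4) = (-8*3)*sqrt(5) = -24*sqrt(5)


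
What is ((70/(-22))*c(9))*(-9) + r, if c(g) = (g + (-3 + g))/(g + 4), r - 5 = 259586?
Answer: 37126238/143 ≈ 2.5962e+5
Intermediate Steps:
r = 259591 (r = 5 + 259586 = 259591)
c(g) = (-3 + 2*g)/(4 + g)
((70/(-22))*c(9))*(-9) + r = ((70/(-22))*((-3 + 2*9)/(4 + 9)))*(-9) + 259591 = ((70*(-1/22))*((-3 + 18)/13))*(-9) + 259591 = -35*15/143*(-9) + 259591 = -35/11*15/13*(-9) + 259591 = -525/143*(-9) + 259591 = 4725/143 + 259591 = 37126238/143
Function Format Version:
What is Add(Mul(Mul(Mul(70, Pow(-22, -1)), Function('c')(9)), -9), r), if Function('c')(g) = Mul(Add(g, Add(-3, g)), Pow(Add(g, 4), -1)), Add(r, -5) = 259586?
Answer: Rational(37126238, 143) ≈ 2.5962e+5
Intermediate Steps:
r = 259591 (r = Add(5, 259586) = 259591)
Function('c')(g) = Mul(Pow(Add(4, g), -1), Add(-3, Mul(2, g))) (Function('c')(g) = Mul(Add(-3, Mul(2, g)), Pow(Add(4, g), -1)) = Mul(Pow(Add(4, g), -1), Add(-3, Mul(2, g))))
Add(Mul(Mul(Mul(70, Pow(-22, -1)), Function('c')(9)), -9), r) = Add(Mul(Mul(Mul(70, Pow(-22, -1)), Mul(Pow(Add(4, 9), -1), Add(-3, Mul(2, 9)))), -9), 259591) = Add(Mul(Mul(Mul(70, Rational(-1, 22)), Mul(Pow(13, -1), Add(-3, 18))), -9), 259591) = Add(Mul(Mul(Rational(-35, 11), Mul(Rational(1, 13), 15)), -9), 259591) = Add(Mul(Mul(Rational(-35, 11), Rational(15, 13)), -9), 259591) = Add(Mul(Rational(-525, 143), -9), 259591) = Add(Rational(4725, 143), 259591) = Rational(37126238, 143)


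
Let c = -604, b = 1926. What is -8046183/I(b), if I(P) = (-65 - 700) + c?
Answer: 8046183/1369 ≈ 5877.4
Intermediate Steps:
I(P) = -1369 (I(P) = (-65 - 700) - 604 = -765 - 604 = -1369)
-8046183/I(b) = -8046183/(-1369) = -8046183*(-1/1369) = 8046183/1369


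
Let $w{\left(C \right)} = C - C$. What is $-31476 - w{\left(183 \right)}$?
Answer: $-31476$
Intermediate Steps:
$w{\left(C \right)} = 0$
$-31476 - w{\left(183 \right)} = -31476 - 0 = -31476 + 0 = -31476$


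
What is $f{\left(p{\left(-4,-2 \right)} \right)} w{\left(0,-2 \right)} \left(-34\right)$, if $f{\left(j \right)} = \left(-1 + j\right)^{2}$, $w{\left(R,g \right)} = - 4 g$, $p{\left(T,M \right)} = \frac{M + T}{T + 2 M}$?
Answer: $-17$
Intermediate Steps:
$p{\left(T,M \right)} = \frac{M + T}{T + 2 M}$
$f{\left(p{\left(-4,-2 \right)} \right)} w{\left(0,-2 \right)} \left(-34\right) = \left(-1 + \frac{-2 - 4}{-4 + 2 \left(-2\right)}\right)^{2} \left(\left(-4\right) \left(-2\right)\right) \left(-34\right) = \left(-1 + \frac{1}{-4 - 4} \left(-6\right)\right)^{2} \cdot 8 \left(-34\right) = \left(-1 + \frac{1}{-8} \left(-6\right)\right)^{2} \cdot 8 \left(-34\right) = \left(-1 - - \frac{3}{4}\right)^{2} \cdot 8 \left(-34\right) = \left(-1 + \frac{3}{4}\right)^{2} \cdot 8 \left(-34\right) = \left(- \frac{1}{4}\right)^{2} \cdot 8 \left(-34\right) = \frac{1}{16} \cdot 8 \left(-34\right) = \frac{1}{2} \left(-34\right) = -17$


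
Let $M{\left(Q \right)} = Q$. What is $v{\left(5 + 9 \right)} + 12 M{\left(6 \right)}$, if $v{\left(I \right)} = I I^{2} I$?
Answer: $38488$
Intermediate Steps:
$v{\left(I \right)} = I^{4}$ ($v{\left(I \right)} = I^{3} I = I^{4}$)
$v{\left(5 + 9 \right)} + 12 M{\left(6 \right)} = \left(5 + 9\right)^{4} + 12 \cdot 6 = 14^{4} + 72 = 38416 + 72 = 38488$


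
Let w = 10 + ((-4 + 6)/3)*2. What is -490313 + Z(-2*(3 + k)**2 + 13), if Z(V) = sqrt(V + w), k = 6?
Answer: -490313 + I*sqrt(1239)/3 ≈ -4.9031e+5 + 11.733*I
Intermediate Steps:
w = 34/3 (w = 10 + (2*(1/3))*2 = 10 + (2/3)*2 = 10 + 4/3 = 34/3 ≈ 11.333)
Z(V) = sqrt(34/3 + V) (Z(V) = sqrt(V + 34/3) = sqrt(34/3 + V))
-490313 + Z(-2*(3 + k)**2 + 13) = -490313 + sqrt(102 + 9*(-2*(3 + 6)**2 + 13))/3 = -490313 + sqrt(102 + 9*(-2*9**2 + 13))/3 = -490313 + sqrt(102 + 9*(-2*81 + 13))/3 = -490313 + sqrt(102 + 9*(-162 + 13))/3 = -490313 + sqrt(102 + 9*(-149))/3 = -490313 + sqrt(102 - 1341)/3 = -490313 + sqrt(-1239)/3 = -490313 + (I*sqrt(1239))/3 = -490313 + I*sqrt(1239)/3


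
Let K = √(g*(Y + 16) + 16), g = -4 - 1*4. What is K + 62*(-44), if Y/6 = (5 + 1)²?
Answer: -2728 + 4*I*√115 ≈ -2728.0 + 42.895*I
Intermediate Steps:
g = -8 (g = -4 - 4 = -8)
Y = 216 (Y = 6*(5 + 1)² = 6*6² = 6*36 = 216)
K = 4*I*√115 (K = √(-8*(216 + 16) + 16) = √(-8*232 + 16) = √(-1856 + 16) = √(-1840) = 4*I*√115 ≈ 42.895*I)
K + 62*(-44) = 4*I*√115 + 62*(-44) = 4*I*√115 - 2728 = -2728 + 4*I*√115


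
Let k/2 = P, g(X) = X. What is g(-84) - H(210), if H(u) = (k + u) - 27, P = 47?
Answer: -361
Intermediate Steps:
k = 94 (k = 2*47 = 94)
H(u) = 67 + u (H(u) = (94 + u) - 27 = 67 + u)
g(-84) - H(210) = -84 - (67 + 210) = -84 - 1*277 = -84 - 277 = -361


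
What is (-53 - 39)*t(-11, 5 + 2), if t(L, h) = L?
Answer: 1012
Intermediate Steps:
(-53 - 39)*t(-11, 5 + 2) = (-53 - 39)*(-11) = -92*(-11) = 1012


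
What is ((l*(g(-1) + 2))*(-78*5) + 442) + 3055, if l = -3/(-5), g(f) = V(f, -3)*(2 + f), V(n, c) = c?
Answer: 3731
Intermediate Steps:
g(f) = -6 - 3*f (g(f) = -3*(2 + f) = -6 - 3*f)
l = 3/5 (l = -3*(-1/5) = 3/5 ≈ 0.60000)
((l*(g(-1) + 2))*(-78*5) + 442) + 3055 = ((3*((-6 - 3*(-1)) + 2)/5)*(-78*5) + 442) + 3055 = ((3*((-6 + 3) + 2)/5)*(-26*15) + 442) + 3055 = ((3*(-3 + 2)/5)*(-390) + 442) + 3055 = (((3/5)*(-1))*(-390) + 442) + 3055 = (-3/5*(-390) + 442) + 3055 = (234 + 442) + 3055 = 676 + 3055 = 3731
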